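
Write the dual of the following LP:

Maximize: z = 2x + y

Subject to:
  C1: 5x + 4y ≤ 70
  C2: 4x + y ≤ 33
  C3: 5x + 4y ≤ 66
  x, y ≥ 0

Primal max cᵀx s.t. Ax ≤ b, x ≥ 0  →  Dual min bᵀy s.t. Aᵀy ≥ c, y ≥ 0.

Minimize: z = 70y1 + 33y2 + 66y3

Subject to:
  5y1 + 4y2 + 5y3 ≥ 2
  4y1 + y2 + 4y3 ≥ 1
  y1, y2, y3 ≥ 0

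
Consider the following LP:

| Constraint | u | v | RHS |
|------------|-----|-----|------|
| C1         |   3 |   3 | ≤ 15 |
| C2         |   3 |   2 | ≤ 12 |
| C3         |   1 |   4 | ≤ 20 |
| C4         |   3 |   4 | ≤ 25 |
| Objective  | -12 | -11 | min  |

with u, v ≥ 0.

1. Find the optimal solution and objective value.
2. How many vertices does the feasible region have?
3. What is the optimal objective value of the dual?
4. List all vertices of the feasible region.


1. u = 2, v = 3, z = -57
2. 4
3. -57
4. (0, 0), (4, 0), (2, 3), (0, 5)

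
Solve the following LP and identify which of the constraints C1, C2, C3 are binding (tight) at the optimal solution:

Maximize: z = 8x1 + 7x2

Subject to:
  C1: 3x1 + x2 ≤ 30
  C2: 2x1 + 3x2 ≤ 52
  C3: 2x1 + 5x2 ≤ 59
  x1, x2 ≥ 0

At x1 = 7, x2 = 9, compute slack b - a·x for each constraint:
  C1: 30 − 30 = 0  (binding)
  C2: 52 − 41 = 11  (slack)
  C3: 59 − 59 = 0  (binding)

Optimal: x1 = 7, x2 = 9
Binding: C1, C3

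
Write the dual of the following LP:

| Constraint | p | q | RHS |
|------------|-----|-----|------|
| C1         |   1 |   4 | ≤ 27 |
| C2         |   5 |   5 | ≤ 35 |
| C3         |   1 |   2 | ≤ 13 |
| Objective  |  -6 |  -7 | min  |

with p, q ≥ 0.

Primal min cᵀx s.t. Ax ≤ b, x ≥ 0  →  Dual max −bᵀy s.t. Aᵀy ≥ −c, y ≥ 0.

Maximize: z = -27y1 - 35y2 - 13y3

Subject to:
  y1 + 5y2 + y3 ≥ 6
  4y1 + 5y2 + 2y3 ≥ 7
  y1, y2, y3 ≥ 0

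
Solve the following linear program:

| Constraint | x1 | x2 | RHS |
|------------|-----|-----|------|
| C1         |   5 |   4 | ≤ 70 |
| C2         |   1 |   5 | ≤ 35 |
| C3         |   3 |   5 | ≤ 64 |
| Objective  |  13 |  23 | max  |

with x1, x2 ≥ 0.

Evaluate the objective at each vertex of the feasible region:
  z(0, 0) = 0
  z(14, 0) = 182
  z(10, 5) = 245  ←
  z(0, 7) = 161
The maximum is at x1 = 10, x2 = 5.

x1 = 10, x2 = 5, z = 245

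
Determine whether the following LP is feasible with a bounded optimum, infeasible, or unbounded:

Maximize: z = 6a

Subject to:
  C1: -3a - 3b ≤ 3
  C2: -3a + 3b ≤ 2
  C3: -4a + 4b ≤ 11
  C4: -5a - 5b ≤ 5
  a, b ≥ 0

Unbounded (objective can increase without bound)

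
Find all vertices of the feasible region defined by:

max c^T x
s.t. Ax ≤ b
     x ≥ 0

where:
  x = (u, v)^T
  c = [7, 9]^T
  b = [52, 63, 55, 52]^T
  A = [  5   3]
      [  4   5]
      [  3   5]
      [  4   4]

(0, 0), (10.4, 0), (6.5, 6.5), (5, 8), (0, 11)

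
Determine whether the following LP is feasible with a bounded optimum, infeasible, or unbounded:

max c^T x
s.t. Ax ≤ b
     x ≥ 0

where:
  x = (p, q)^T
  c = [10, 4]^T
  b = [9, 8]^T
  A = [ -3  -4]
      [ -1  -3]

Unbounded (objective can increase without bound)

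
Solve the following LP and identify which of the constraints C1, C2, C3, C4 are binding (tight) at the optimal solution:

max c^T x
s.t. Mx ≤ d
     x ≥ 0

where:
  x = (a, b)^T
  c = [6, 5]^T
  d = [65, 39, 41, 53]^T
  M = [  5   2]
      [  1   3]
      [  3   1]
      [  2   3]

At a = 9, b = 10, compute slack b - a·x for each constraint:
  C1: 65 − 65 = 0  (binding)
  C2: 39 − 39 = 0  (binding)
  C3: 41 − 37 = 4  (slack)
  C4: 53 − 48 = 5  (slack)

Optimal: a = 9, b = 10
Binding: C1, C2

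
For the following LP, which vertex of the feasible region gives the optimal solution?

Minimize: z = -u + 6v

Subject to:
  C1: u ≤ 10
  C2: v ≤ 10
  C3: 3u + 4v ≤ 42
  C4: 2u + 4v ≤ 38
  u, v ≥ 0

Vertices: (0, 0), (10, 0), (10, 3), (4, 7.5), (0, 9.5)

Evaluate the objective at each vertex of the feasible region:
  z(0, 0) = 0
  z(10, 0) = -10  ←
  z(10, 3) = 8
  z(4, 7.5) = 41
  z(0, 9.5) = 57
The minimum is at u = 10, v = 0.

(10, 0)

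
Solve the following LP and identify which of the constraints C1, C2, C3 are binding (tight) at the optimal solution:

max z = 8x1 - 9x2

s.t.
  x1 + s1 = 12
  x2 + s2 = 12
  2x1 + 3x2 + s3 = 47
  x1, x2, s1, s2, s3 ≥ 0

At x1 = 12, x2 = 0, compute slack b - a·x for each constraint:
  C1: 12 − 12 = 0  (binding)
  C2: 12 − 0 = 12  (slack)
  C3: 47 − 24 = 23  (slack)

Optimal: x1 = 12, x2 = 0
Binding: C1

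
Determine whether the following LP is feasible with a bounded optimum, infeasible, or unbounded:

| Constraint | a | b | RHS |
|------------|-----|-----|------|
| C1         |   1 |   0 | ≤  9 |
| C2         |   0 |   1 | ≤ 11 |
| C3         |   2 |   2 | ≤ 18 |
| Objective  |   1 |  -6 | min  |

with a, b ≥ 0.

Feasible with a bounded optimal solution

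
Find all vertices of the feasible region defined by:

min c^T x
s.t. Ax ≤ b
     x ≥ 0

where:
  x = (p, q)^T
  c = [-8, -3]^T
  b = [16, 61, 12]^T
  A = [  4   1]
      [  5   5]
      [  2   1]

(0, 0), (4, 0), (2, 8), (0, 12)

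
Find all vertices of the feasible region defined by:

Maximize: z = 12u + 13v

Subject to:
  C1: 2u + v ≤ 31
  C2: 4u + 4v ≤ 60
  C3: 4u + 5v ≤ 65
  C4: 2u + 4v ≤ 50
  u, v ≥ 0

(0, 0), (15, 0), (10, 5), (1.667, 11.67), (0, 12.5)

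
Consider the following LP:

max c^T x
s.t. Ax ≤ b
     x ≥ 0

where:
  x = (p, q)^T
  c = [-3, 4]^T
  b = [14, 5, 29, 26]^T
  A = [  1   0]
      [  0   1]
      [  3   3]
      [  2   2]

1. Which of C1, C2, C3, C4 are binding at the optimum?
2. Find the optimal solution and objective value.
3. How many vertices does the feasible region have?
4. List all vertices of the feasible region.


1. C2
2. p = 0, q = 5, z = 20
3. 4
4. (0, 0), (9.667, 0), (4.667, 5), (0, 5)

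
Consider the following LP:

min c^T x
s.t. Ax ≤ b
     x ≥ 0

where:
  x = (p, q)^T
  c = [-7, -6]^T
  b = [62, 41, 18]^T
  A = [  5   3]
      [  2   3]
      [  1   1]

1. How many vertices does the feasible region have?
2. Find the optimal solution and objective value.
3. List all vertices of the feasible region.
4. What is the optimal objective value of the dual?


1. 4
2. p = 7, q = 9, z = -103
3. (0, 0), (12.4, 0), (7, 9), (0, 13.67)
4. -103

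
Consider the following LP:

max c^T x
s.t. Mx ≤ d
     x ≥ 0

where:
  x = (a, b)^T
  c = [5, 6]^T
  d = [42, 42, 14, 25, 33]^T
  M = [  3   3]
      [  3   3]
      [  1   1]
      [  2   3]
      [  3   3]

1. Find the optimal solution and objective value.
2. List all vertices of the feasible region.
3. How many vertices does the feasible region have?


1. a = 8, b = 3, z = 58
2. (0, 0), (11, 0), (8, 3), (0, 8.333)
3. 4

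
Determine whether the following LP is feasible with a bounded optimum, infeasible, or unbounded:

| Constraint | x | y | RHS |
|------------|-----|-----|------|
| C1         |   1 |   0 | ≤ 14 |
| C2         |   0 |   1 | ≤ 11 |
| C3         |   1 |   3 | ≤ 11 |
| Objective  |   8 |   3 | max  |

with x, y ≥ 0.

Feasible with a bounded optimal solution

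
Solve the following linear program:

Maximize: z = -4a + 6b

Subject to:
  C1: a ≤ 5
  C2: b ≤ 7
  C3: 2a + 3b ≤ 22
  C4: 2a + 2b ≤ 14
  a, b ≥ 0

Evaluate the objective at each vertex of the feasible region:
  z(0, 0) = 0
  z(5, 0) = -20
  z(5, 2) = -8
  z(0, 7) = 42  ←
The maximum is at a = 0, b = 7.

a = 0, b = 7, z = 42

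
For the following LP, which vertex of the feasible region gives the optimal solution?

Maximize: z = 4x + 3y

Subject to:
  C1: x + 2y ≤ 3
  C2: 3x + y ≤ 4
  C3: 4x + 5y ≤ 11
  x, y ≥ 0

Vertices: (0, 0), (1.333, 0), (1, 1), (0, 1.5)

Evaluate the objective at each vertex of the feasible region:
  z(0, 0) = 0
  z(1.333, 0) = 5.333
  z(1, 1) = 7  ←
  z(0, 1.5) = 4.5
The maximum is at x = 1, y = 1.

(1, 1)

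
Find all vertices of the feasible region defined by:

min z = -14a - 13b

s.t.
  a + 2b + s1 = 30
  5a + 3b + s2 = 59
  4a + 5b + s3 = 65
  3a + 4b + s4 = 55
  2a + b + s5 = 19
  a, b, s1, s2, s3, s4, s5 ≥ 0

(0, 0), (9.5, 0), (5, 9), (0, 13)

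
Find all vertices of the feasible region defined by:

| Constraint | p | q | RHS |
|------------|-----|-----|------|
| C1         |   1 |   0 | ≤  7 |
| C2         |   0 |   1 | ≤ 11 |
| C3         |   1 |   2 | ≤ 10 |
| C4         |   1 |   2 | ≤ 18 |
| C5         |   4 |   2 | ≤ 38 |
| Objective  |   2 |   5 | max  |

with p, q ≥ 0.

(0, 0), (7, 0), (7, 1.5), (0, 5)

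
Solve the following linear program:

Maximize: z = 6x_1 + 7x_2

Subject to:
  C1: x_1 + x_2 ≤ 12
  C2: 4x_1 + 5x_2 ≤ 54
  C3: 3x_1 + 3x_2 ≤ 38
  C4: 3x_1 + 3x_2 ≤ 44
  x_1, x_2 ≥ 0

Evaluate the objective at each vertex of the feasible region:
  z(0, 0) = 0
  z(12, 0) = 72
  z(6, 6) = 78  ←
  z(0, 10.8) = 75.6
The maximum is at x_1 = 6, x_2 = 6.

x_1 = 6, x_2 = 6, z = 78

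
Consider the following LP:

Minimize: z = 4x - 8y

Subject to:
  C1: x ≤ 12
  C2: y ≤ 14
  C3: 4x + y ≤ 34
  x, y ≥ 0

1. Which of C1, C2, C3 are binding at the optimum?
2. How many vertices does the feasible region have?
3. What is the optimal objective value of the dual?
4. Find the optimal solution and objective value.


1. C2
2. 4
3. -112
4. x = 0, y = 14, z = -112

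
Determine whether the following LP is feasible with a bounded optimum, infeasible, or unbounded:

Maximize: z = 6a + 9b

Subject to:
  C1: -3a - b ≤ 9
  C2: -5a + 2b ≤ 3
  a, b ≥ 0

Unbounded (objective can increase without bound)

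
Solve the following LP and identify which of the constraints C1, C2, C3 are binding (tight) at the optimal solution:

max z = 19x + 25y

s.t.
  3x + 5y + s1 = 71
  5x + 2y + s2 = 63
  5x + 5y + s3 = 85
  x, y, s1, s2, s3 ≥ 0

At x = 7, y = 10, compute slack b - a·x for each constraint:
  C1: 71 − 71 = 0  (binding)
  C2: 63 − 55 = 8  (slack)
  C3: 85 − 85 = 0  (binding)

Optimal: x = 7, y = 10
Binding: C1, C3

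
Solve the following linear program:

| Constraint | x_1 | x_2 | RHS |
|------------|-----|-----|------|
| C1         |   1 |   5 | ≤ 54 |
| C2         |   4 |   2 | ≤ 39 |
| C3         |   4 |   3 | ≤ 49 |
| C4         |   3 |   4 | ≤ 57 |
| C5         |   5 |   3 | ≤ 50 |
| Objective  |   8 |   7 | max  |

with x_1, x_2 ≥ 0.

Evaluate the objective at each vertex of the feasible region:
  z(0, 0) = 0
  z(9.75, 0) = 78
  z(8.5, 2.5) = 85.5
  z(4, 10) = 102  ←
  z(0, 10.8) = 75.6
The maximum is at x_1 = 4, x_2 = 10.

x_1 = 4, x_2 = 10, z = 102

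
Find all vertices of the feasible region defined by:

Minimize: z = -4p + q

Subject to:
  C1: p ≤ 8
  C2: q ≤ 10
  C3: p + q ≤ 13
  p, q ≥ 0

(0, 0), (8, 0), (8, 5), (3, 10), (0, 10)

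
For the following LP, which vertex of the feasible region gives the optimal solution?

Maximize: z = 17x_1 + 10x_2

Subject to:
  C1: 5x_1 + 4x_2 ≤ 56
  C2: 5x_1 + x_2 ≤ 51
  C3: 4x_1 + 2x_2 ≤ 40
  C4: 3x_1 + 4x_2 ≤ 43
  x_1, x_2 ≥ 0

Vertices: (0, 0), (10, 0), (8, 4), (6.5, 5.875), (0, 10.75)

Evaluate the objective at each vertex of the feasible region:
  z(0, 0) = 0
  z(10, 0) = 170
  z(8, 4) = 176  ←
  z(6.5, 5.875) = 169.2
  z(0, 10.75) = 107.5
The maximum is at x_1 = 8, x_2 = 4.

(8, 4)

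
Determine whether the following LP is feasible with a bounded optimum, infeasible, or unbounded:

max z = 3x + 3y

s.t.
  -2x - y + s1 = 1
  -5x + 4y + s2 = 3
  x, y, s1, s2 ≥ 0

Unbounded (objective can increase without bound)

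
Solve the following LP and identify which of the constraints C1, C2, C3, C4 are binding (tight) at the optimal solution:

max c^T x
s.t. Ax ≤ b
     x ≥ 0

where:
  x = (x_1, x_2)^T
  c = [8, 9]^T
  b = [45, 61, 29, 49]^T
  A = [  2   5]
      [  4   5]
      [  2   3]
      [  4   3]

At x_1 = 10, x_2 = 3, compute slack b - a·x for each constraint:
  C1: 45 − 35 = 10  (slack)
  C2: 61 − 55 = 6  (slack)
  C3: 29 − 29 = 0  (binding)
  C4: 49 − 49 = 0  (binding)

Optimal: x_1 = 10, x_2 = 3
Binding: C3, C4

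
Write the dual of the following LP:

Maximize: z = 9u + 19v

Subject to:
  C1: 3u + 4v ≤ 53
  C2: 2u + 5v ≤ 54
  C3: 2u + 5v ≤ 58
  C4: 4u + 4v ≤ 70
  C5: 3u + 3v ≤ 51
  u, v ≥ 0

Primal max cᵀx s.t. Ax ≤ b, x ≥ 0  →  Dual min bᵀy s.t. Aᵀy ≥ c, y ≥ 0.

Minimize: z = 53y1 + 54y2 + 58y3 + 70y4 + 51y5

Subject to:
  3y1 + 2y2 + 2y3 + 4y4 + 3y5 ≥ 9
  4y1 + 5y2 + 5y3 + 4y4 + 3y5 ≥ 19
  y1, y2, y3, y4, y5 ≥ 0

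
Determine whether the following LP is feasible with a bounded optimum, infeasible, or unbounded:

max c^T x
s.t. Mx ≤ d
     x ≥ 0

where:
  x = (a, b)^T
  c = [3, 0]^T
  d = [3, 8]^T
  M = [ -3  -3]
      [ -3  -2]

Unbounded (objective can increase without bound)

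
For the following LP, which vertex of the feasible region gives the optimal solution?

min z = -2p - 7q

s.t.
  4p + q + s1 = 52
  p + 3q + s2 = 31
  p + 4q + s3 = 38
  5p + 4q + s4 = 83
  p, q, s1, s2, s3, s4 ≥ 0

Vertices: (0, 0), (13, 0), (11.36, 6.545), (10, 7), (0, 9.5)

Evaluate the objective at each vertex of the feasible region:
  z(0, 0) = 0
  z(13, 0) = -26
  z(11.36, 6.545) = -68.55
  z(10, 7) = -69  ←
  z(0, 9.5) = -66.5
The minimum is at p = 10, q = 7.

(10, 7)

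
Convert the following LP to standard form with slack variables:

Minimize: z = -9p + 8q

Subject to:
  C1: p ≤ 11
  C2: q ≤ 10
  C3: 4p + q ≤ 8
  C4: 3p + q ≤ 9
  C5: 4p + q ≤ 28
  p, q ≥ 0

min z = -9p + 8q

s.t.
  p + s1 = 11
  q + s2 = 10
  4p + q + s3 = 8
  3p + q + s4 = 9
  4p + q + s5 = 28
  p, q, s1, s2, s3, s4, s5 ≥ 0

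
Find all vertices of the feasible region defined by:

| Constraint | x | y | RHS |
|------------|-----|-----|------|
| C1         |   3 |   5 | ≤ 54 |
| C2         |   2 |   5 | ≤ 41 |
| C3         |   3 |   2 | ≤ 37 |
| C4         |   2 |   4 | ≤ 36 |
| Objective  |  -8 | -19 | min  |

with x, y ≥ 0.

(0, 0), (12.33, 0), (9.5, 4.25), (8, 5), (0, 8.2)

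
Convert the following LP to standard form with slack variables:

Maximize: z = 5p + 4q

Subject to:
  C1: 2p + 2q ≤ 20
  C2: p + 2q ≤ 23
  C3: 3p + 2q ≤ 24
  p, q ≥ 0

max z = 5p + 4q

s.t.
  2p + 2q + s1 = 20
  p + 2q + s2 = 23
  3p + 2q + s3 = 24
  p, q, s1, s2, s3 ≥ 0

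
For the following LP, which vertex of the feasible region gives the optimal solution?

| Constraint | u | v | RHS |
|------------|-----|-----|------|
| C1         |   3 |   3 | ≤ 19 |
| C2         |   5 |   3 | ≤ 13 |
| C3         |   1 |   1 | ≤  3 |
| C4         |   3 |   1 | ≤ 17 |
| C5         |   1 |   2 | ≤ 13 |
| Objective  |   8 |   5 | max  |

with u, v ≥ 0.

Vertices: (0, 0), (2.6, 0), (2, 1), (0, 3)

Evaluate the objective at each vertex of the feasible region:
  z(0, 0) = 0
  z(2.6, 0) = 20.8
  z(2, 1) = 21  ←
  z(0, 3) = 15
The maximum is at u = 2, v = 1.

(2, 1)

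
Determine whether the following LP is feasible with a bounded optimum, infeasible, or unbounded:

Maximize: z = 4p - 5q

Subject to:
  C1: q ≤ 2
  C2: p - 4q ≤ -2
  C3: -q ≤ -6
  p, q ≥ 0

Infeasible (no feasible solution exists)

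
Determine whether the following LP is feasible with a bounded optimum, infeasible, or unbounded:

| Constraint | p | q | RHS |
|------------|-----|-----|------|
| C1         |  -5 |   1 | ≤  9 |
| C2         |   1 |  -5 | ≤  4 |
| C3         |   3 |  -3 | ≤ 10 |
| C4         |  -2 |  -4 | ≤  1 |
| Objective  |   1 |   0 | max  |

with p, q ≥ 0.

Unbounded (objective can increase without bound)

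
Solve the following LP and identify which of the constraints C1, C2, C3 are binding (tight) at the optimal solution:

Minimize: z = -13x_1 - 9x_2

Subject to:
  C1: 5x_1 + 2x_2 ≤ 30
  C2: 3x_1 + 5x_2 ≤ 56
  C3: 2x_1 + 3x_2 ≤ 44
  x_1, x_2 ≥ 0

At x_1 = 2, x_2 = 10, compute slack b - a·x for each constraint:
  C1: 30 − 30 = 0  (binding)
  C2: 56 − 56 = 0  (binding)
  C3: 44 − 34 = 10  (slack)

Optimal: x_1 = 2, x_2 = 10
Binding: C1, C2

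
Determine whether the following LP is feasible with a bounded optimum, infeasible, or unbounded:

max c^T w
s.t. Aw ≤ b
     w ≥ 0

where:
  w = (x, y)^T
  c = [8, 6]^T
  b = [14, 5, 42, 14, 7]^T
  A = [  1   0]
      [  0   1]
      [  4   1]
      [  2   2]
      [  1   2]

Feasible with a bounded optimal solution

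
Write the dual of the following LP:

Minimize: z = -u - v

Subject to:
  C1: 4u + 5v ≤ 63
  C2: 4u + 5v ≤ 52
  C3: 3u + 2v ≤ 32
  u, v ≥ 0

Primal min cᵀx s.t. Ax ≤ b, x ≥ 0  →  Dual max −bᵀy s.t. Aᵀy ≥ −c, y ≥ 0.

Maximize: z = -63y1 - 52y2 - 32y3

Subject to:
  4y1 + 4y2 + 3y3 ≥ 1
  5y1 + 5y2 + 2y3 ≥ 1
  y1, y2, y3 ≥ 0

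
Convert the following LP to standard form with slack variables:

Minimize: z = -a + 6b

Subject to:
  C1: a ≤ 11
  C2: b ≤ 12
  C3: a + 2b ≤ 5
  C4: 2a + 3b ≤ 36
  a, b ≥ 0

min z = -a + 6b

s.t.
  a + s1 = 11
  b + s2 = 12
  a + 2b + s3 = 5
  2a + 3b + s4 = 36
  a, b, s1, s2, s3, s4 ≥ 0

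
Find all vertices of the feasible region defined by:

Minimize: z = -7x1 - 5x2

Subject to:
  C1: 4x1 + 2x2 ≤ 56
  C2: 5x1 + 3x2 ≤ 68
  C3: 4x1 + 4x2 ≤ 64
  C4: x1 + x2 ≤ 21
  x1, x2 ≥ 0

(0, 0), (13.6, 0), (10, 6), (0, 16)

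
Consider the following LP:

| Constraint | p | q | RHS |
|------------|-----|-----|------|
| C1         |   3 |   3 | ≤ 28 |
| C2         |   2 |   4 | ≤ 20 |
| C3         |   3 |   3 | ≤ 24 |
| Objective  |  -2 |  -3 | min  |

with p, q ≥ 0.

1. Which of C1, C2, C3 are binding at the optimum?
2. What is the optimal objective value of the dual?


1. C2, C3
2. -18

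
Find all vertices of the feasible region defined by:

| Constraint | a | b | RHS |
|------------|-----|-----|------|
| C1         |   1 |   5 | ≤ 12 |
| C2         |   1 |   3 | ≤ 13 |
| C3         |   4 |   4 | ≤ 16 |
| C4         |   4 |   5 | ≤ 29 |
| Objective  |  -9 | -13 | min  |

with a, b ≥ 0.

(0, 0), (4, 0), (2, 2), (0, 2.4)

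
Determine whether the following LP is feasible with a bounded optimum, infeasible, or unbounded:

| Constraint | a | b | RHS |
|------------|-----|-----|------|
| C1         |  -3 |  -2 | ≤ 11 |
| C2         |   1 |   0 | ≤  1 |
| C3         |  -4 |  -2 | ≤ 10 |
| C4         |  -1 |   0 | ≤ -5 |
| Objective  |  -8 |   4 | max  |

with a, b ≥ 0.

Infeasible (no feasible solution exists)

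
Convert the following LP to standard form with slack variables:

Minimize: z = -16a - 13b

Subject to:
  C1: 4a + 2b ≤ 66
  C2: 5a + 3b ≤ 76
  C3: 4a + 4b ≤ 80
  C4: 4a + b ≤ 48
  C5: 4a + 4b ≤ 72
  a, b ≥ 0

min z = -16a - 13b

s.t.
  4a + 2b + s1 = 66
  5a + 3b + s2 = 76
  4a + 4b + s3 = 80
  4a + b + s4 = 48
  4a + 4b + s5 = 72
  a, b, s1, s2, s3, s4, s5 ≥ 0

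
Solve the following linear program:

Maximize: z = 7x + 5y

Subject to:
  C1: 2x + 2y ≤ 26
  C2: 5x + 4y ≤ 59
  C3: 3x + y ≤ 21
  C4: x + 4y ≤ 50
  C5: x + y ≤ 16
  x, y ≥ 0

Evaluate the objective at each vertex of the feasible region:
  z(0, 0) = 0
  z(7, 0) = 49
  z(4, 9) = 73  ←
  z(0.6667, 12.33) = 66.33
  z(0, 12.5) = 62.5
The maximum is at x = 4, y = 9.

x = 4, y = 9, z = 73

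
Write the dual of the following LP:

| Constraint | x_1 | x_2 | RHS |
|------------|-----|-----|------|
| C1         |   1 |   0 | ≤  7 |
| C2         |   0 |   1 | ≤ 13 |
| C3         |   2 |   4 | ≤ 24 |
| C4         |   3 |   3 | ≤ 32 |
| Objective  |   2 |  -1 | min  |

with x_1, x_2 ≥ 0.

Primal min cᵀx s.t. Ax ≤ b, x ≥ 0  →  Dual max −bᵀy s.t. Aᵀy ≥ −c, y ≥ 0.

Maximize: z = -7y1 - 13y2 - 24y3 - 32y4

Subject to:
  y1 + 2y3 + 3y4 ≥ -2
  y2 + 4y3 + 3y4 ≥ 1
  y1, y2, y3, y4 ≥ 0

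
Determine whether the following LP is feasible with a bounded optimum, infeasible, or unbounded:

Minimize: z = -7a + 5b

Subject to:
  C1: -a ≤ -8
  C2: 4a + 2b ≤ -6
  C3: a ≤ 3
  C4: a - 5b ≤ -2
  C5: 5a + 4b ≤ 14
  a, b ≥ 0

Infeasible (no feasible solution exists)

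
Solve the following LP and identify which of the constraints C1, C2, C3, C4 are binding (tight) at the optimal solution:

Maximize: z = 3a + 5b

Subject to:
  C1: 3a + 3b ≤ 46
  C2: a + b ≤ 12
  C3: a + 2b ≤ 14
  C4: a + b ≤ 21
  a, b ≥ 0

At a = 10, b = 2, compute slack b - a·x for each constraint:
  C1: 46 − 36 = 10  (slack)
  C2: 12 − 12 = 0  (binding)
  C3: 14 − 14 = 0  (binding)
  C4: 21 − 12 = 9  (slack)

Optimal: a = 10, b = 2
Binding: C2, C3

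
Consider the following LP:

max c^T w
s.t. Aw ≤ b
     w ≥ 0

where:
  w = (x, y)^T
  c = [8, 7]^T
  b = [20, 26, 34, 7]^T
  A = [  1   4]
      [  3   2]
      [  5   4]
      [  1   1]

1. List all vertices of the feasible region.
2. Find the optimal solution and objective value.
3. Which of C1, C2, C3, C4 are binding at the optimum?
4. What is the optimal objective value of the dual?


1. (0, 0), (6.8, 0), (6, 1), (2.667, 4.333), (0, 5)
2. x = 6, y = 1, z = 55
3. C3, C4
4. 55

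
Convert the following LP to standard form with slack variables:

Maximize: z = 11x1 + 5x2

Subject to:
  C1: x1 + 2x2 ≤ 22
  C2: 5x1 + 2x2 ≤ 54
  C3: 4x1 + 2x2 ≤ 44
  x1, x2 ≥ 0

max z = 11x1 + 5x2

s.t.
  x1 + 2x2 + s1 = 22
  5x1 + 2x2 + s2 = 54
  4x1 + 2x2 + s3 = 44
  x1, x2, s1, s2, s3 ≥ 0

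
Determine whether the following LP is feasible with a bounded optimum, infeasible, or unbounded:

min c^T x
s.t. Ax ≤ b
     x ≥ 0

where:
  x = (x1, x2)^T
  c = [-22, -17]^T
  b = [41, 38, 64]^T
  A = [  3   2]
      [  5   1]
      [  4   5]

Feasible with a bounded optimal solution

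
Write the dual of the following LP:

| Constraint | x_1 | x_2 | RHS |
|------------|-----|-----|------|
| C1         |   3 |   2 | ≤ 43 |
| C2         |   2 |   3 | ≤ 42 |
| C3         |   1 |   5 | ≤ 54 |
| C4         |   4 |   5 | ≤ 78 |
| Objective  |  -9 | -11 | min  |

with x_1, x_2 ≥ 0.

Primal min cᵀx s.t. Ax ≤ b, x ≥ 0  →  Dual max −bᵀy s.t. Aᵀy ≥ −c, y ≥ 0.

Maximize: z = -43y1 - 42y2 - 54y3 - 78y4

Subject to:
  3y1 + 2y2 + y3 + 4y4 ≥ 9
  2y1 + 3y2 + 5y3 + 5y4 ≥ 11
  y1, y2, y3, y4 ≥ 0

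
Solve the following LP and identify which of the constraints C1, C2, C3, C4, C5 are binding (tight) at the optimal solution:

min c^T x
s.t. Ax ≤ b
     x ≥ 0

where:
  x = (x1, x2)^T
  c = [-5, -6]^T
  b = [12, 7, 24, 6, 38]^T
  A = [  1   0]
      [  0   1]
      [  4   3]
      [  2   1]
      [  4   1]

At x1 = 0, x2 = 6, compute slack b - a·x for each constraint:
  C1: 12 − 0 = 12  (slack)
  C2: 7 − 6 = 1  (slack)
  C3: 24 − 18 = 6  (slack)
  C4: 6 − 6 = 0  (binding)
  C5: 38 − 6 = 32  (slack)

Optimal: x1 = 0, x2 = 6
Binding: C4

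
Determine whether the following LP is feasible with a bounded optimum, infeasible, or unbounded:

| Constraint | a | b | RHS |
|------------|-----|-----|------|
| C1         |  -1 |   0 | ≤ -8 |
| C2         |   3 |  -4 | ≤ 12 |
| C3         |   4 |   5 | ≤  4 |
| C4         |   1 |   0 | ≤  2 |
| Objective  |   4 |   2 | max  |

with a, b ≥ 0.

Infeasible (no feasible solution exists)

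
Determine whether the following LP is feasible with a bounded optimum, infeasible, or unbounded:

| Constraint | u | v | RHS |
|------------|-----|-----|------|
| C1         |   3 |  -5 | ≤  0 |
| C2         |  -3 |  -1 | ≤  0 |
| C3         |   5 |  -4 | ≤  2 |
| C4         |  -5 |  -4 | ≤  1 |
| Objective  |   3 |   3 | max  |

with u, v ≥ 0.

Unbounded (objective can increase without bound)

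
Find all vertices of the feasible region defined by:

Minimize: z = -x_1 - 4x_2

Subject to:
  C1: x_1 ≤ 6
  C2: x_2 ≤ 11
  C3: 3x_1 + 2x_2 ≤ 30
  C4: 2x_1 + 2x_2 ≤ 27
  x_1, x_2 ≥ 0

(0, 0), (6, 0), (6, 6), (3, 10.5), (2.5, 11), (0, 11)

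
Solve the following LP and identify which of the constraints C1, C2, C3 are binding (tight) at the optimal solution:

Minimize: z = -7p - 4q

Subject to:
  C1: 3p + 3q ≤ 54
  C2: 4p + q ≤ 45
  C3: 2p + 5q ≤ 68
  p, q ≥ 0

At p = 9, q = 9, compute slack b - a·x for each constraint:
  C1: 54 − 54 = 0  (binding)
  C2: 45 − 45 = 0  (binding)
  C3: 68 − 63 = 5  (slack)

Optimal: p = 9, q = 9
Binding: C1, C2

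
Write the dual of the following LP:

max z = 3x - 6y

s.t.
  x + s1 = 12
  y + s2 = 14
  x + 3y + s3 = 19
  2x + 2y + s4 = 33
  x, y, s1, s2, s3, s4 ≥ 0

Primal max cᵀx s.t. Ax ≤ b, x ≥ 0  →  Dual min bᵀy s.t. Aᵀy ≥ c, y ≥ 0.

Minimize: z = 12y1 + 14y2 + 19y3 + 33y4

Subject to:
  y1 + y3 + 2y4 ≥ 3
  y2 + 3y3 + 2y4 ≥ -6
  y1, y2, y3, y4 ≥ 0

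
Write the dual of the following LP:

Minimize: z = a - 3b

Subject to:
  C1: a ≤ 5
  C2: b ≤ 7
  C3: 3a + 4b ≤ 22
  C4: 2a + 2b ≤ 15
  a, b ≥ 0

Primal min cᵀx s.t. Ax ≤ b, x ≥ 0  →  Dual max −bᵀy s.t. Aᵀy ≥ −c, y ≥ 0.

Maximize: z = -5y1 - 7y2 - 22y3 - 15y4

Subject to:
  y1 + 3y3 + 2y4 ≥ -1
  y2 + 4y3 + 2y4 ≥ 3
  y1, y2, y3, y4 ≥ 0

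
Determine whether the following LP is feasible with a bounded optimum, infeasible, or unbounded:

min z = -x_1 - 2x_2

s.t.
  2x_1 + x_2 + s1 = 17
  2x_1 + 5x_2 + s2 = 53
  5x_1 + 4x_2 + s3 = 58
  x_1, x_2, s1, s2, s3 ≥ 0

Feasible with a bounded optimal solution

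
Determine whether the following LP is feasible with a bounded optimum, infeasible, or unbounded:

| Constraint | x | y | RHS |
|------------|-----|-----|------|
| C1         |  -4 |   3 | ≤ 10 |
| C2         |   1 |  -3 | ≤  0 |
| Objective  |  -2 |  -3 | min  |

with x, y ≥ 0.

Unbounded (objective can decrease without bound)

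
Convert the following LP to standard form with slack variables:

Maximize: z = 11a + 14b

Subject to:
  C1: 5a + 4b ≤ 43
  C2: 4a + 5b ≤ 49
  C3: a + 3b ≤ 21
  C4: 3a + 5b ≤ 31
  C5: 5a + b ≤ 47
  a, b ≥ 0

max z = 11a + 14b

s.t.
  5a + 4b + s1 = 43
  4a + 5b + s2 = 49
  a + 3b + s3 = 21
  3a + 5b + s4 = 31
  5a + b + s5 = 47
  a, b, s1, s2, s3, s4, s5 ≥ 0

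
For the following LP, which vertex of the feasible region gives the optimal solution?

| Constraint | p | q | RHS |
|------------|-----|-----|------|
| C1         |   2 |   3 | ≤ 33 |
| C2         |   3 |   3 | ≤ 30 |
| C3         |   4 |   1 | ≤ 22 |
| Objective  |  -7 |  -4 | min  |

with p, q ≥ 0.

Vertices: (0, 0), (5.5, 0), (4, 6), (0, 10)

Evaluate the objective at each vertex of the feasible region:
  z(0, 0) = 0
  z(5.5, 0) = -38.5
  z(4, 6) = -52  ←
  z(0, 10) = -40
The minimum is at p = 4, q = 6.

(4, 6)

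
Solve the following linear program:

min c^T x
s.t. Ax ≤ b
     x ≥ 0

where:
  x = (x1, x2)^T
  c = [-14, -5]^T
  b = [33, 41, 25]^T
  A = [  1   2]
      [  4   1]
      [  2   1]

Evaluate the objective at each vertex of the feasible region:
  z(0, 0) = 0
  z(10.25, 0) = -143.5
  z(8, 9) = -157  ←
  z(5.667, 13.67) = -147.7
  z(0, 16.5) = -82.5
The minimum is at x1 = 8, x2 = 9.

x1 = 8, x2 = 9, z = -157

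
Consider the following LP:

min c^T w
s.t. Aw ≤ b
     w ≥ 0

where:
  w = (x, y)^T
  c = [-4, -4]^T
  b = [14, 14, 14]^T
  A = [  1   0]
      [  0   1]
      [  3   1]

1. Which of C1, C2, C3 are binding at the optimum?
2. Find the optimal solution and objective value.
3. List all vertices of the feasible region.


1. C2, C3
2. x = 0, y = 14, z = -56
3. (0, 0), (4.667, 0), (0, 14)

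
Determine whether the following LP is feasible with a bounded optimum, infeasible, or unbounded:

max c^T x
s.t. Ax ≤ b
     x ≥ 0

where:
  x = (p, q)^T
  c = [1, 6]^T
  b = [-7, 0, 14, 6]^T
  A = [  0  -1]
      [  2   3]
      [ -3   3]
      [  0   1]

Infeasible (no feasible solution exists)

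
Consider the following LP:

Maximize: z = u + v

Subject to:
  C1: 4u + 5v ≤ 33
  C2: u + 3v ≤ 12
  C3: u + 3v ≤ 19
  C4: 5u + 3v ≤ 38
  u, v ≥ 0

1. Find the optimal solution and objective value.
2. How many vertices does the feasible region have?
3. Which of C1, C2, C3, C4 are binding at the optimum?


1. u = 7, v = 1, z = 8
2. 5
3. C1, C4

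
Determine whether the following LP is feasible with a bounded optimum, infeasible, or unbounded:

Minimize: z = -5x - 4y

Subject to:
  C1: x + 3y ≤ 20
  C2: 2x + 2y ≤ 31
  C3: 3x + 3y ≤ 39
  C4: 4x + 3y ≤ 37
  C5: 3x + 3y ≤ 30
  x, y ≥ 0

Feasible with a bounded optimal solution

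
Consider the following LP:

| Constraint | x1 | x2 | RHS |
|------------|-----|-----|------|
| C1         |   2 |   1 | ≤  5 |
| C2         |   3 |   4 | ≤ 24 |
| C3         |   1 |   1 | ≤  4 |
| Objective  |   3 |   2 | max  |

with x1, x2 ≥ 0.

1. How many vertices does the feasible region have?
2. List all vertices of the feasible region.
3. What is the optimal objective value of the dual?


1. 4
2. (0, 0), (2.5, 0), (1, 3), (0, 4)
3. 9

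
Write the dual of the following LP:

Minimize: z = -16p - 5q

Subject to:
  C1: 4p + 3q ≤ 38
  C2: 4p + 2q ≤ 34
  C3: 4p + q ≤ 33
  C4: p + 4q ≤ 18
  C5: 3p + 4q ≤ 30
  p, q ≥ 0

Primal min cᵀx s.t. Ax ≤ b, x ≥ 0  →  Dual max −bᵀy s.t. Aᵀy ≥ −c, y ≥ 0.

Maximize: z = -38y1 - 34y2 - 33y3 - 18y4 - 30y5

Subject to:
  4y1 + 4y2 + 4y3 + y4 + 3y5 ≥ 16
  3y1 + 2y2 + y3 + 4y4 + 4y5 ≥ 5
  y1, y2, y3, y4, y5 ≥ 0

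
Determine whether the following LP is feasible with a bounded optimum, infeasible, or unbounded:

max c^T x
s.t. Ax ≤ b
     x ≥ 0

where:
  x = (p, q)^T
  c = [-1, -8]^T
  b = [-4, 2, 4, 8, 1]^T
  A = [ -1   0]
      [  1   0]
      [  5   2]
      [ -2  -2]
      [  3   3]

Infeasible (no feasible solution exists)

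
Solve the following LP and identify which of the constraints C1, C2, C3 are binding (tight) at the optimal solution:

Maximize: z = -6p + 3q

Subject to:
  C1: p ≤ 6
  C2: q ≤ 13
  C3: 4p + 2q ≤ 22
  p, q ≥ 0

At p = 0, q = 11, compute slack b - a·x for each constraint:
  C1: 6 − 0 = 6  (slack)
  C2: 13 − 11 = 2  (slack)
  C3: 22 − 22 = 0  (binding)

Optimal: p = 0, q = 11
Binding: C3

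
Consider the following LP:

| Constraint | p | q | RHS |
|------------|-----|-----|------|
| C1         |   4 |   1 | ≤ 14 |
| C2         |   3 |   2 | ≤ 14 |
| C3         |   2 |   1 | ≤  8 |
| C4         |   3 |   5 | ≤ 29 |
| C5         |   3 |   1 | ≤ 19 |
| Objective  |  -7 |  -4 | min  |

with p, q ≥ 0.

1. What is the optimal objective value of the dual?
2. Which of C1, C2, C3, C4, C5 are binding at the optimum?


1. -30
2. C2, C3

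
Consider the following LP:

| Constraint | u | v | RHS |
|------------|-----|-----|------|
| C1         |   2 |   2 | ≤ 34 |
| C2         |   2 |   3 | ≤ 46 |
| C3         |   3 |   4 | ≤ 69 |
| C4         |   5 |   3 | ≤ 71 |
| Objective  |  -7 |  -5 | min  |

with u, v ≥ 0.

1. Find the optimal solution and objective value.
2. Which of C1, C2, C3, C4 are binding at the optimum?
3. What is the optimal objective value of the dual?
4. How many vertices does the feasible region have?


1. u = 10, v = 7, z = -105
2. C1, C4
3. -105
4. 5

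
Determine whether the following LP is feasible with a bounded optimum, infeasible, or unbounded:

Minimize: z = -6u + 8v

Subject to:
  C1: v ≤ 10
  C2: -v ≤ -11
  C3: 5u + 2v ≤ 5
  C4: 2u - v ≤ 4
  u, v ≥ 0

Infeasible (no feasible solution exists)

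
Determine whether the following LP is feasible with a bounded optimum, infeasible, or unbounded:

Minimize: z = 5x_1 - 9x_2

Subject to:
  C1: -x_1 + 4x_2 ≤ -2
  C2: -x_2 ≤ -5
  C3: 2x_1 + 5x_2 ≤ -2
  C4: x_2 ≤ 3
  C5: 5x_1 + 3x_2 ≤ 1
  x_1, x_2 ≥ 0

Infeasible (no feasible solution exists)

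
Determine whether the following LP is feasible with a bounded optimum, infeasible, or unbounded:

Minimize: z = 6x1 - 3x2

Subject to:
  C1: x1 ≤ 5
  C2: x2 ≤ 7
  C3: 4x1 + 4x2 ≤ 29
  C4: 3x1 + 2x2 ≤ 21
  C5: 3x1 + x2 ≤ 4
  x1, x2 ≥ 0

Feasible with a bounded optimal solution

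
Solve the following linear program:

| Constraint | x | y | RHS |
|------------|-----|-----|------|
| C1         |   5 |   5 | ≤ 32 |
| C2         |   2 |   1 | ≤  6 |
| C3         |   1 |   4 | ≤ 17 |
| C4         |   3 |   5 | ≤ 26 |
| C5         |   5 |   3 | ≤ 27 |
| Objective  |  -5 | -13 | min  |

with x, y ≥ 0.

Evaluate the objective at each vertex of the feasible region:
  z(0, 0) = 0
  z(3, 0) = -15
  z(1, 4) = -57  ←
  z(0, 4.25) = -55.25
The minimum is at x = 1, y = 4.

x = 1, y = 4, z = -57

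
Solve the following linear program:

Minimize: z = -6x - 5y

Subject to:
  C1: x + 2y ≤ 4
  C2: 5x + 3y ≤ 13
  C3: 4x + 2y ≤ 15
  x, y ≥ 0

Evaluate the objective at each vertex of the feasible region:
  z(0, 0) = 0
  z(2.6, 0) = -15.6
  z(2, 1) = -17  ←
  z(0, 2) = -10
The minimum is at x = 2, y = 1.

x = 2, y = 1, z = -17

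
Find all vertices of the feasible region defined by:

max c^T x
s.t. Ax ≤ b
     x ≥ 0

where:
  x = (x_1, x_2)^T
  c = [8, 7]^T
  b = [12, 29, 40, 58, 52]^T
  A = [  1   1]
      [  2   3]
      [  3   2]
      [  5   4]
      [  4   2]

(0, 0), (11.6, 0), (10, 2), (7, 5), (0, 9.667)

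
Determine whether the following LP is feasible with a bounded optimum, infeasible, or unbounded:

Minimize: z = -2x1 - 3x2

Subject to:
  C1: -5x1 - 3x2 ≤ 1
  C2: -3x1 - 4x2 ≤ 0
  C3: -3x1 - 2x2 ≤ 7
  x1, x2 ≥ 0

Unbounded (objective can decrease without bound)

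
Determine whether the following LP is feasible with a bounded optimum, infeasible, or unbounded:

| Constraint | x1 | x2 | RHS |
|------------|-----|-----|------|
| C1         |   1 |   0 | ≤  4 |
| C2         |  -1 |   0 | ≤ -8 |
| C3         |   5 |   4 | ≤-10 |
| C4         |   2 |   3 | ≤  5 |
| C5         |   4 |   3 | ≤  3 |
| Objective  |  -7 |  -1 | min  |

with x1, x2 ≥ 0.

Infeasible (no feasible solution exists)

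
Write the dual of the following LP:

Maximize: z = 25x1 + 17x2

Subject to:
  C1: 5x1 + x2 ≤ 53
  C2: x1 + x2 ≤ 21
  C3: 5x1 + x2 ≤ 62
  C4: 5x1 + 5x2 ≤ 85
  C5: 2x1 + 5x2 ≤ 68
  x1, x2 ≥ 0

Primal max cᵀx s.t. Ax ≤ b, x ≥ 0  →  Dual min bᵀy s.t. Aᵀy ≥ c, y ≥ 0.

Minimize: z = 53y1 + 21y2 + 62y3 + 85y4 + 68y5

Subject to:
  5y1 + y2 + 5y3 + 5y4 + 2y5 ≥ 25
  y1 + y2 + y3 + 5y4 + 5y5 ≥ 17
  y1, y2, y3, y4, y5 ≥ 0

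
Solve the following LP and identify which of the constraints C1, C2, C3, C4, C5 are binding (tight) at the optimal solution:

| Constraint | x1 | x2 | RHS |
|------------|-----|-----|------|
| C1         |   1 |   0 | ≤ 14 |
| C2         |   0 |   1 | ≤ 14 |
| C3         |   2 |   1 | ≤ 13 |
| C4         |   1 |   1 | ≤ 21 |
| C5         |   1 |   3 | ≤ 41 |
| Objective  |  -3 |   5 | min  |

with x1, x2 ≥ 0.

At x1 = 6.5, x2 = 0, compute slack b - a·x for each constraint:
  C1: 14 − 6.5 = 7.5  (slack)
  C2: 14 − 0 = 14  (slack)
  C3: 13 − 13 = 0  (binding)
  C4: 21 − 6.5 = 14.5  (slack)
  C5: 41 − 6.5 = 34.5  (slack)

Optimal: x1 = 6.5, x2 = 0
Binding: C3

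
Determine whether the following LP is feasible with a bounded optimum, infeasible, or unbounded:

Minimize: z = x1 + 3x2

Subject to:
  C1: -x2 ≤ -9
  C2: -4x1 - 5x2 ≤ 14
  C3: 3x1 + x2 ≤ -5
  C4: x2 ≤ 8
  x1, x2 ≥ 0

Infeasible (no feasible solution exists)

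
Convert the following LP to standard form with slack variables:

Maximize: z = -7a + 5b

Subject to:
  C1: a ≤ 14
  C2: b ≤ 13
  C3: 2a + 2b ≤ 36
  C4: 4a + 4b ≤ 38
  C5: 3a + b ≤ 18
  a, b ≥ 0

max z = -7a + 5b

s.t.
  a + s1 = 14
  b + s2 = 13
  2a + 2b + s3 = 36
  4a + 4b + s4 = 38
  3a + b + s5 = 18
  a, b, s1, s2, s3, s4, s5 ≥ 0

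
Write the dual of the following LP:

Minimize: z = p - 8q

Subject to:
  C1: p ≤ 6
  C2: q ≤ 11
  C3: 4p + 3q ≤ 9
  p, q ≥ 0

Primal min cᵀx s.t. Ax ≤ b, x ≥ 0  →  Dual max −bᵀy s.t. Aᵀy ≥ −c, y ≥ 0.

Maximize: z = -6y1 - 11y2 - 9y3

Subject to:
  y1 + 4y3 ≥ -1
  y2 + 3y3 ≥ 8
  y1, y2, y3 ≥ 0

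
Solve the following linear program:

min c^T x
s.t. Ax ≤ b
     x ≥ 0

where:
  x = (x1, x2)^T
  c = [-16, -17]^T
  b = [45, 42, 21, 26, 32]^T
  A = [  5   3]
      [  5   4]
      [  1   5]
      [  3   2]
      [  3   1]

Evaluate the objective at each vertex of the feasible region:
  z(0, 0) = 0
  z(8.4, 0) = -134.4
  z(6, 3) = -147  ←
  z(0, 4.2) = -71.4
The minimum is at x1 = 6, x2 = 3.

x1 = 6, x2 = 3, z = -147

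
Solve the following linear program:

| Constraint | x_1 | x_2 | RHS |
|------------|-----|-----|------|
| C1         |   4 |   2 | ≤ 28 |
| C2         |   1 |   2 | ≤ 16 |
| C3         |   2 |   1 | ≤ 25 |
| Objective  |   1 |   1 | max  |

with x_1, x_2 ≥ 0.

Evaluate the objective at each vertex of the feasible region:
  z(0, 0) = 0
  z(7, 0) = 7
  z(4, 6) = 10  ←
  z(0, 8) = 8
The maximum is at x_1 = 4, x_2 = 6.

x_1 = 4, x_2 = 6, z = 10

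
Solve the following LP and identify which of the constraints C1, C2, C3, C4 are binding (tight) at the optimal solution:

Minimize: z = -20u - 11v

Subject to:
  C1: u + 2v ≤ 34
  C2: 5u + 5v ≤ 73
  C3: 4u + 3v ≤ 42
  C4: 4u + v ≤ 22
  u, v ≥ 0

At u = 3, v = 10, compute slack b - a·x for each constraint:
  C1: 34 − 23 = 11  (slack)
  C2: 73 − 65 = 8  (slack)
  C3: 42 − 42 = 0  (binding)
  C4: 22 − 22 = 0  (binding)

Optimal: u = 3, v = 10
Binding: C3, C4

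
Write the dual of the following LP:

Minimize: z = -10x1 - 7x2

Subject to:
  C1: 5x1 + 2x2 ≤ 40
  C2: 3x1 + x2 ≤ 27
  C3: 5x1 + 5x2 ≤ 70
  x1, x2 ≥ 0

Primal min cᵀx s.t. Ax ≤ b, x ≥ 0  →  Dual max −bᵀy s.t. Aᵀy ≥ −c, y ≥ 0.

Maximize: z = -40y1 - 27y2 - 70y3

Subject to:
  5y1 + 3y2 + 5y3 ≥ 10
  2y1 + y2 + 5y3 ≥ 7
  y1, y2, y3 ≥ 0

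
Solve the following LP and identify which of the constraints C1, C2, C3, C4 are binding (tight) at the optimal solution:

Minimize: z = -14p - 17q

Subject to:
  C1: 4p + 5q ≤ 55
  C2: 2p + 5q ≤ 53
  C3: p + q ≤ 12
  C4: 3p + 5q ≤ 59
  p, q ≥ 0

At p = 5, q = 7, compute slack b - a·x for each constraint:
  C1: 55 − 55 = 0  (binding)
  C2: 53 − 45 = 8  (slack)
  C3: 12 − 12 = 0  (binding)
  C4: 59 − 50 = 9  (slack)

Optimal: p = 5, q = 7
Binding: C1, C3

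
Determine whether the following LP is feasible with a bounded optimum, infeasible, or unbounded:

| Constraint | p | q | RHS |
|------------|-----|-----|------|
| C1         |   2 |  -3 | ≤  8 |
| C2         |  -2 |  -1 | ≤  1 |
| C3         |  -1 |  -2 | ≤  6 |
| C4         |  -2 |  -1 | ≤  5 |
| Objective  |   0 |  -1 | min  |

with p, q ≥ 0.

Unbounded (objective can decrease without bound)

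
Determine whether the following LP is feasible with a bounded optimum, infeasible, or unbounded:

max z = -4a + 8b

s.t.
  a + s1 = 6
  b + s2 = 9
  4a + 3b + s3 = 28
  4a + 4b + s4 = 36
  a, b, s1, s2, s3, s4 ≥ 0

Feasible with a bounded optimal solution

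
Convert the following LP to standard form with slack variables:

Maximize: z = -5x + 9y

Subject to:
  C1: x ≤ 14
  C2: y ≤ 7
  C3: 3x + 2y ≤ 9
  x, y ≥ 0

max z = -5x + 9y

s.t.
  x + s1 = 14
  y + s2 = 7
  3x + 2y + s3 = 9
  x, y, s1, s2, s3 ≥ 0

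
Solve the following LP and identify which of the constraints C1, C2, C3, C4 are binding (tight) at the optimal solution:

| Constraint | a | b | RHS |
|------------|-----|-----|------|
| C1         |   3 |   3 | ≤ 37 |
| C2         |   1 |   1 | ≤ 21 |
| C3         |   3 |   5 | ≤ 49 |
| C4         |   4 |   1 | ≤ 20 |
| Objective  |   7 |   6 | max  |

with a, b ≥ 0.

At a = 3, b = 8, compute slack b - a·x for each constraint:
  C1: 37 − 33 = 4  (slack)
  C2: 21 − 11 = 10  (slack)
  C3: 49 − 49 = 0  (binding)
  C4: 20 − 20 = 0  (binding)

Optimal: a = 3, b = 8
Binding: C3, C4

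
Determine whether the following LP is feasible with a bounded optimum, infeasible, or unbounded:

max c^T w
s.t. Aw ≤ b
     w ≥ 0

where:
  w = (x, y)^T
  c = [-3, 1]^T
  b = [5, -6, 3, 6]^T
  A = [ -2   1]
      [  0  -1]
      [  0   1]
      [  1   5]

Infeasible (no feasible solution exists)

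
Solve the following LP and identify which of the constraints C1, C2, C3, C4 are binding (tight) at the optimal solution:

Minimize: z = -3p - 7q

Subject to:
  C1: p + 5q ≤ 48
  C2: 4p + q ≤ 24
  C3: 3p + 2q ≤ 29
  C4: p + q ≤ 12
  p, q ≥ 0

At p = 3, q = 9, compute slack b - a·x for each constraint:
  C1: 48 − 48 = 0  (binding)
  C2: 24 − 21 = 3  (slack)
  C3: 29 − 27 = 2  (slack)
  C4: 12 − 12 = 0  (binding)

Optimal: p = 3, q = 9
Binding: C1, C4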